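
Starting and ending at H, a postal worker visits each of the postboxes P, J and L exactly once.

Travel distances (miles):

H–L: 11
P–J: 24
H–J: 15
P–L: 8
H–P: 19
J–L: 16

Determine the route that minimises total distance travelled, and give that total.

Shortest round trip = 58 miles.

There are 3 distinct closed tours to check (reversals are equivalent).
H - P - J - L - H: 19+24+16+11 = 70
H - P - L - J - H: 19+8+16+15 = 58
H - J - P - L - H: 15+24+8+11 = 58
The minimum is 58.
One optimal route: H → P → L → J → H (or its reverse).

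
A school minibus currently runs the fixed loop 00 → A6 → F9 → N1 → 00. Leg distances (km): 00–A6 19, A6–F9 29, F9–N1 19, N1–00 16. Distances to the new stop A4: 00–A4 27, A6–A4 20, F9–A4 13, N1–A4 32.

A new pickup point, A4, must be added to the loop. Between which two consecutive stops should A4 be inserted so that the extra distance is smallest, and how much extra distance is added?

Adding 4 km by placing A4 on the A6–F9 leg.

Insertion cost between consecutive stops i–j is d(i,A4) + d(A4,j) − d(i,j):
  between 00 and A6: 27 + 20 − 19 = 28
  between A6 and F9: 20 + 13 − 29 = 4
  between F9 and N1: 13 + 32 − 19 = 26
  between N1 and 00: 32 + 27 − 16 = 43
Cheapest insertion is between A6 and F9, adding 4.
New total = 83 + 4 = 87.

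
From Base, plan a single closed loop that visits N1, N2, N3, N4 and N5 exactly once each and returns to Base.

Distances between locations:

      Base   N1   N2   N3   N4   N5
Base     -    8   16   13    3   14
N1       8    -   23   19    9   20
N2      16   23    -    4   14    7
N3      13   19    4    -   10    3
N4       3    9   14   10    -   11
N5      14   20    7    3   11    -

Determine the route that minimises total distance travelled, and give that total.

51 — the shortest possible round trip.

Base - N1 - N2 - N3 - N4 - N5 - Base: 8+23+4+10+11+14 = 70
Base - N1 - N2 - N3 - N5 - N4 - Base: 8+23+4+3+11+3 = 52
Base - N1 - N2 - N4 - N3 - N5 - Base: 8+23+14+10+3+14 = 72
Base - N1 - N2 - N4 - N5 - N3 - Base: 8+23+14+11+3+13 = 72
Base - N1 - N2 - N5 - N3 - N4 - Base: 8+23+7+3+10+3 = 54
Base - N1 - N2 - N5 - N4 - N3 - Base: 8+23+7+11+10+13 = 72
Base - N1 - N3 - N2 - N4 - N5 - Base: 8+19+4+14+11+14 = 70
Base - N1 - N3 - N2 - N5 - N4 - Base: 8+19+4+7+11+3 = 52
Base - N1 - N3 - N4 - N2 - N5 - Base: 8+19+10+14+7+14 = 72
Base - N1 - N3 - N4 - N5 - N2 - Base: 8+19+10+11+7+16 = 71
Base - N1 - N3 - N5 - N2 - N4 - Base: 8+19+3+7+14+3 = 54
Base - N1 - N3 - N5 - N4 - N2 - Base: 8+19+3+11+14+16 = 71
Base - N1 - N4 - N2 - N3 - N5 - Base: 8+9+14+4+3+14 = 52
Base - N1 - N4 - N2 - N5 - N3 - Base: 8+9+14+7+3+13 = 54
… (46 more)
Base - N1 - N4 - N5 - N3 - N2 - Base: 8+9+11+3+4+16 = 51  ← best
The minimum is 51.
One optimal route: Base → N1 → N4 → N5 → N3 → N2 → Base (or its reverse).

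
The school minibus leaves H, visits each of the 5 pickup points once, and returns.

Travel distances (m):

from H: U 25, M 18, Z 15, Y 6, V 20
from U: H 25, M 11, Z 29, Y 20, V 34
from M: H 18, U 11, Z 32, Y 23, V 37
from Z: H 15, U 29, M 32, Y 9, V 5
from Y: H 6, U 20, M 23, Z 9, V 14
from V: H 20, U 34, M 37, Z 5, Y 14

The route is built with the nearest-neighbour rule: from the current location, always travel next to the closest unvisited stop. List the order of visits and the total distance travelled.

Nearest-neighbour total = 83 m; route H → Y → Z → V → U → M → H.

H → [Y:6 / Z:15 / M:18 / V:20 / U:25] → Y (6)
Y → [Z:9 / V:14 / U:20 / M:23] → Z (9)
Z → [V:5 / U:29 / M:32] → V (5)
V → [U:34 / M:37] → U (34)
U → [M:11] → M (11)
Return M→H: 18.
Total = 6 + 9 + 5 + 34 + 11 + 18 = 83.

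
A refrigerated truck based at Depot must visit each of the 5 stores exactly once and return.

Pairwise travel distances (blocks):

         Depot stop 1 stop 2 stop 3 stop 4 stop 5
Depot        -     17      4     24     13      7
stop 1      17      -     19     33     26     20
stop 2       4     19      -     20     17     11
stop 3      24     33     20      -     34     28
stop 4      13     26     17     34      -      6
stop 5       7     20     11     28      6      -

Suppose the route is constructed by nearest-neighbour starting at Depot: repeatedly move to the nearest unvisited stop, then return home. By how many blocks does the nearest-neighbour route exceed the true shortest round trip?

From Depot: stop 2=4, stop 5=7, stop 4=13, stop 1=17, stop 3=24 → choose stop 2 (4).
From stop 2: stop 5=11, stop 4=17, stop 1=19, stop 3=20 → choose stop 5 (11).
From stop 5: stop 4=6, stop 1=20, stop 3=28 → choose stop 4 (6).
From stop 4: stop 1=26, stop 3=34 → choose stop 1 (26).
From stop 1: stop 3=33 → choose stop 3 (33).
NN route Depot → stop 2 → stop 5 → stop 4 → stop 1 → stop 3 → Depot costs 104.
Optimal: Depot → stop 2 → stop 3 → stop 1 → stop 4 → stop 5 → Depot costs 96 (by enumerating all 60 distinct tours).
Excess = 104 − 96 = 8.

The nearest-neighbour route is 8 blocks longer than optimal.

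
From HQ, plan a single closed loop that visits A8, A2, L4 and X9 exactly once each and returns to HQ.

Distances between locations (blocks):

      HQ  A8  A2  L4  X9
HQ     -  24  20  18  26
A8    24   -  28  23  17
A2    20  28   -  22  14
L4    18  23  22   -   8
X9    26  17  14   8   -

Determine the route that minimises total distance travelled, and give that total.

With 4 stops there are 4!/2 = 12 distinct round trips (a route and its reverse cost the same).
HQ → A8 → A2 → L4 → X9 → HQ: 24+28+22+8+26 = 108
HQ → A8 → A2 → X9 → L4 → HQ: 24+28+14+8+18 = 92
HQ → A8 → L4 → A2 → X9 → HQ: 24+23+22+14+26 = 109
HQ → A8 → L4 → X9 → A2 → HQ: 24+23+8+14+20 = 89
HQ → A8 → X9 → A2 → L4 → HQ: 24+17+14+22+18 = 95
HQ → A8 → X9 → L4 → A2 → HQ: 24+17+8+22+20 = 91
HQ → A2 → A8 → L4 → X9 → HQ: 20+28+23+8+26 = 105
HQ → A2 → A8 → X9 → L4 → HQ: 20+28+17+8+18 = 91
HQ → A2 → L4 → A8 → X9 → HQ: 20+22+23+17+26 = 108
HQ → A2 → X9 → A8 → L4 → HQ: 20+14+17+23+18 = 92
HQ → L4 → A8 → A2 → X9 → HQ: 18+23+28+14+26 = 109
HQ → L4 → A2 → A8 → X9 → HQ: 18+22+28+17+26 = 111
The minimum is 89.
One optimal route: HQ → A8 → L4 → X9 → A2 → HQ (or its reverse).

Shortest round trip = 89 blocks.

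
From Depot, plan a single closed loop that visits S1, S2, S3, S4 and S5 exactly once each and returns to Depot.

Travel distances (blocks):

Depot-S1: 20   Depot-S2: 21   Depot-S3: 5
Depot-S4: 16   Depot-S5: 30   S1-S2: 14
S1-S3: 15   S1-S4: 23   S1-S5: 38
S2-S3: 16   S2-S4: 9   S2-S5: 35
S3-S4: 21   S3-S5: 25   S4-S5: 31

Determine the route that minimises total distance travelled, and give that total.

With 5 stops there are 5!/2 = 60 distinct round trips (a route and its reverse cost the same).
Depot-S1-S2-S3-S4-S5-Depot: 20+14+16+21+31+30 = 132
Depot-S1-S2-S3-S5-S4-Depot: 20+14+16+25+31+16 = 122
Depot-S1-S2-S4-S3-S5-Depot: 20+14+9+21+25+30 = 119
Depot-S1-S2-S4-S5-S3-Depot: 20+14+9+31+25+5 = 104
Depot-S1-S2-S5-S3-S4-Depot: 20+14+35+25+21+16 = 131
Depot-S1-S2-S5-S4-S3-Depot: 20+14+35+31+21+5 = 126
Depot-S1-S3-S2-S4-S5-Depot: 20+15+16+9+31+30 = 121
Depot-S1-S3-S2-S5-S4-Depot: 20+15+16+35+31+16 = 133
Depot-S1-S3-S4-S2-S5-Depot: 20+15+21+9+35+30 = 130
Depot-S1-S3-S4-S5-S2-Depot: 20+15+21+31+35+21 = 143
Depot-S1-S3-S5-S2-S4-Depot: 20+15+25+35+9+16 = 120
Depot-S1-S3-S5-S4-S2-Depot: 20+15+25+31+9+21 = 121
Depot-S1-S4-S2-S3-S5-Depot: 20+23+9+16+25+30 = 123
Depot-S1-S4-S2-S5-S3-Depot: 20+23+9+35+25+5 = 117
… (46 more)
The minimum is 104.
One optimal route: Depot → S1 → S2 → S4 → S5 → S3 → Depot (or its reverse).

Minimum total distance: 104 blocks.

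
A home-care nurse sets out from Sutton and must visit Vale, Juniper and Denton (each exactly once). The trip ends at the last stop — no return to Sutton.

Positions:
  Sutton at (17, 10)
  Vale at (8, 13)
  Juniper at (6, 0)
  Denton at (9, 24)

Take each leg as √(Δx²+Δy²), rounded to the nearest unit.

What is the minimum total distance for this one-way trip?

There are 3! = 6 possible orderings.
Sutton → Vale → Juniper → Denton: 9+13+24 = 46
Sutton → Vale → Denton → Juniper: 9+11+24 = 44
Sutton → Juniper → Vale → Denton: 15+13+11 = 39
Sutton → Juniper → Denton → Vale: 15+24+11 = 50
Sutton → Denton → Vale → Juniper: 16+11+13 = 40
Sutton → Denton → Juniper → Vale: 16+24+13 = 53
The minimum is 39.
One shortest path: Sutton → Juniper → Vale → Denton.

Minimum one-way distance = 39.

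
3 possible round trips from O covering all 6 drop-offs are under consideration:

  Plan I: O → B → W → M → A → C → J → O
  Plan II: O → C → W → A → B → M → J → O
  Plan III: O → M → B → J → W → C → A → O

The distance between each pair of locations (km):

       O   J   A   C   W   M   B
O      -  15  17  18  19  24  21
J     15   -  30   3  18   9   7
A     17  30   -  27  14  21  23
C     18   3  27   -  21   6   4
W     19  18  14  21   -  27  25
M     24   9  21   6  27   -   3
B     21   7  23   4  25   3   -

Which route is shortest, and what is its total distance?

103 km — Plan II is the shortest.

Plan I: 21 + 25 + 27 + 21 + 27 + 3 + 15 = 139
Plan II: 18 + 21 + 14 + 23 + 3 + 9 + 15 = 103
Plan III: 24 + 3 + 7 + 18 + 21 + 27 + 17 = 117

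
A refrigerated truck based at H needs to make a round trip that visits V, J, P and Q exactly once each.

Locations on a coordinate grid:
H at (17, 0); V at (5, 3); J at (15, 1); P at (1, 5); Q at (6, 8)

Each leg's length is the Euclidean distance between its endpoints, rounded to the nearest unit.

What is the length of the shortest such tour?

35 — the shortest possible round trip.

H→V→J→P→Q→H: 12+10+15+6+14 = 57
H→V→J→Q→P→H: 12+10+11+6+17 = 56
H→V→P→J→Q→H: 12+4+15+11+14 = 56
H→V→P→Q→J→H: 12+4+6+11+2 = 35
H→V→Q→J→P→H: 12+5+11+15+17 = 60
H→V→Q→P→J→H: 12+5+6+15+2 = 40
H→J→V→P→Q→H: 2+10+4+6+14 = 36
H→J→V→Q→P→H: 2+10+5+6+17 = 40
H→J→P→V→Q→H: 2+15+4+5+14 = 40
H→J→Q→V→P→H: 2+11+5+4+17 = 39
H→P→V→J→Q→H: 17+4+10+11+14 = 56
H→P→J→V→Q→H: 17+15+10+5+14 = 61
The minimum is 35.
One optimal route: H → V → P → Q → J → H (or its reverse).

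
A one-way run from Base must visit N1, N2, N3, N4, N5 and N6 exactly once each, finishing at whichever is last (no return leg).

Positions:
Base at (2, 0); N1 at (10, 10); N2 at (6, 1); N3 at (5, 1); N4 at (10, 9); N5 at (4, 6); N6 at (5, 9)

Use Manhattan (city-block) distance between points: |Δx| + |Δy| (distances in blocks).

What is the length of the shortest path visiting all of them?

There are 6! = 720 possible orderings.
Base→N1→N2→N3→N4→N5→N6: 18+13+1+13+9+4 = 58
Base→N1→N2→N3→N4→N6→N5: 18+13+1+13+5+4 = 54
Base→N1→N2→N3→N5→N4→N6: 18+13+1+6+9+5 = 52
Base→N1→N2→N3→N5→N6→N4: 18+13+1+6+4+5 = 47
Base→N1→N2→N3→N6→N4→N5: 18+13+1+8+5+9 = 54
Base→N1→N2→N3→N6→N5→N4: 18+13+1+8+4+9 = 53
Base→N1→N2→N4→N3→N5→N6: 18+13+12+13+6+4 = 66
Base→N1→N2→N4→N3→N6→N5: 18+13+12+13+8+4 = 68
… (712 more)
Base→N2→N3→N5→N6→N4→N1: 5+1+6+4+5+1 = 22  ← best
The minimum is 22.
One shortest path: Base → N2 → N3 → N5 → N6 → N4 → N1.

Minimum one-way distance = 22 blocks.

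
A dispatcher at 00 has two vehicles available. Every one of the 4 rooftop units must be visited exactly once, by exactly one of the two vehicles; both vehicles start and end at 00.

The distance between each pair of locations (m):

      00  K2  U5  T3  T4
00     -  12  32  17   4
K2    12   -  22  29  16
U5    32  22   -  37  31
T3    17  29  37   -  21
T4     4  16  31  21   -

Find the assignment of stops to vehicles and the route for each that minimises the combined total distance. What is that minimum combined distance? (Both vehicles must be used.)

Minimum combined distance: 96 m.

Check every non-empty split of the stops between the two vehicles; for each half take its own optimal tour:
  {K2} + {U5, T3, T4}: 24 + 89 = 113
  {U5} + {K2, T3, T4}: 64 + 66 = 130
  {K2, U5} + {T3, T4}: 66 + 42 = 108
  {T3} + {K2, U5, T4}: 34 + 69 = 103
  {K2, T3} + {U5, T4}: 58 + 67 = 125
  {U5, T3} + {K2, T4}: 86 + 32 = 118
  … (7 splits in total)
  {K2, U5, T3} + {T4}: 88 + 8 = 96  ← best
Best: vehicle 1 00 → K2 → U5 → T3 → 00 = 88; vehicle 2 00 → T4 → 00 = 8; combined 96.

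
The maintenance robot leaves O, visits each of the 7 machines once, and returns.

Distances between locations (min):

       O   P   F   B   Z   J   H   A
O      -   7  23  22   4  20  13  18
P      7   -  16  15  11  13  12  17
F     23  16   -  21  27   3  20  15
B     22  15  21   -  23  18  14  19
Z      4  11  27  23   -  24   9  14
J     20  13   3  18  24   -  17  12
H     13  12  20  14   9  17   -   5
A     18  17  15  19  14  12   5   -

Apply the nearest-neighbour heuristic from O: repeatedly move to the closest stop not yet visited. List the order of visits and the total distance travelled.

Total distance 86 min via the nearest-neighbour route O → Z → H → A → J → F → P → B → O.

At O the remaining stops are Z 4, P 7, H 13, A 18, J 20, B 22, F 23; go to Z.
At Z the remaining stops are H 9, P 11, A 14, B 23, J 24, F 27; go to H.
At H the remaining stops are A 5, P 12, B 14, J 17, F 20; go to A.
At A the remaining stops are J 12, F 15, P 17, B 19; go to J.
At J the remaining stops are F 3, P 13, B 18; go to F.
At F the remaining stops are P 16, B 21; go to P.
At P the remaining stops are B 15; go to B.
Return B→O: 22.
Total = 4 + 9 + 5 + 12 + 3 + 16 + 15 + 22 = 86.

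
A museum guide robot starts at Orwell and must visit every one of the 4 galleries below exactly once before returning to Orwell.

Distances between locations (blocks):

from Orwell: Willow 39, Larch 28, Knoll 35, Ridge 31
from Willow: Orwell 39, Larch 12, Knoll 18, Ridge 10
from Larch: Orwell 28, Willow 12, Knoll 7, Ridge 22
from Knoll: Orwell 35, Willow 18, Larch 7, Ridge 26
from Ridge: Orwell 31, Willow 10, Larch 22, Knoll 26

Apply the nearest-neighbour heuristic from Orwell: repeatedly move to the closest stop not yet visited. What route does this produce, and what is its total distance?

From Orwell: distances to unvisited — Larch=28, Ridge=31, Knoll=35, Willow=39. Nearest is Larch (28).
From Larch: distances to unvisited — Knoll=7, Willow=12, Ridge=22. Nearest is Knoll (7).
From Knoll: distances to unvisited — Willow=18, Ridge=26. Nearest is Willow (18).
From Willow: distances to unvisited — Ridge=10. Nearest is Ridge (10).
Return Ridge→Orwell: 31.
Total = 28 + 7 + 18 + 10 + 31 = 94.

Total distance 94 blocks via the nearest-neighbour route Orwell → Larch → Knoll → Willow → Ridge → Orwell.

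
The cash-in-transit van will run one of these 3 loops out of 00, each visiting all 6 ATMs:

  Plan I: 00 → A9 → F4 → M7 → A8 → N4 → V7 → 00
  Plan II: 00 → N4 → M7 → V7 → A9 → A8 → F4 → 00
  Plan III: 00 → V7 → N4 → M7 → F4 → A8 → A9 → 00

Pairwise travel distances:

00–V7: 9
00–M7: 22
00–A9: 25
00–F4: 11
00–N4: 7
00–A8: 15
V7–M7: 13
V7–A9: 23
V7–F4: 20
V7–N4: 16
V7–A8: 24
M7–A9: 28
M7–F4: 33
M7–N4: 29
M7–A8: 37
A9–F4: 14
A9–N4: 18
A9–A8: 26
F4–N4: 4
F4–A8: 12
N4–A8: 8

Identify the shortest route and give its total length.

121 — Plan II is the shortest.

Plan I: 25 + 14 + 33 + 37 + 8 + 16 + 9 = 142
Plan II: 7 + 29 + 13 + 23 + 26 + 12 + 11 = 121
Plan III: 9 + 16 + 29 + 33 + 12 + 26 + 25 = 150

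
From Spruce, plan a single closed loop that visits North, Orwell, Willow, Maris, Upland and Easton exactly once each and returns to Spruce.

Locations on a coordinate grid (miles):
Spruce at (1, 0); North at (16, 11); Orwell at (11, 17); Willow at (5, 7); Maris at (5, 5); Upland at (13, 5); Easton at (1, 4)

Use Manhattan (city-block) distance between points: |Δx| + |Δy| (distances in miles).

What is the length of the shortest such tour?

There are 360 distinct closed tours to check (reversals are equivalent).
Spruce→North→Orwell→Willow→Maris→Upland→Easton→Spruce: 26+11+16+2+8+13+4 = 80
Spruce→North→Orwell→Willow→Maris→Easton→Upland→Spruce: 26+11+16+2+5+13+17 = 90
Spruce→North→Orwell→Willow→Upland→Maris→Easton→Spruce: 26+11+16+10+8+5+4 = 80
Spruce→North→Orwell→Willow→Upland→Easton→Maris→Spruce: 26+11+16+10+13+5+9 = 90
Spruce→North→Orwell→Willow→Easton→Maris→Upland→Spruce: 26+11+16+7+5+8+17 = 90
Spruce→North→Orwell→Willow→Easton→Upland→Maris→Spruce: 26+11+16+7+13+8+9 = 90
Spruce→North→Orwell→Maris→Willow→Upland→Easton→Spruce: 26+11+18+2+10+13+4 = 84
Spruce→North→Orwell→Maris→Willow→Easton→Upland→Spruce: 26+11+18+2+7+13+17 = 94
… (352 more)
Spruce→Willow→Orwell→North→Upland→Maris→Easton→Spruce: 11+16+11+9+8+5+4 = 64  ← best
The minimum is 64.
One optimal route: Spruce → Willow → Orwell → North → Upland → Maris → Easton → Spruce (or its reverse).

64 miles — the shortest possible round trip.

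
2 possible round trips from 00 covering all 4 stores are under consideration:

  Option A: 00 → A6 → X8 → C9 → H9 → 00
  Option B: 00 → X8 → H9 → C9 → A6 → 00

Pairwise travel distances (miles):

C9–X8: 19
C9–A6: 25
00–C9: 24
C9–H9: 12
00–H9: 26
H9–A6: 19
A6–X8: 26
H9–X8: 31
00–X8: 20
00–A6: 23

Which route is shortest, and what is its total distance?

106 miles — Option A is the shortest.

Option A: 23 + 26 + 19 + 12 + 26 = 106
Option B: 20 + 31 + 12 + 25 + 23 = 111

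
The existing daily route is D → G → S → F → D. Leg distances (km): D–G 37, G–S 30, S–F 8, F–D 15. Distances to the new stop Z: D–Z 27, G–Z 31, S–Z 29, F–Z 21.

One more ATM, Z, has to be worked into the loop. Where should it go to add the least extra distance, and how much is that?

Insertion cost between consecutive stops i–j is d(i,Z) + d(Z,j) − d(i,j):
  between D and G: 27 + 31 − 37 = 21
  between G and S: 31 + 29 − 30 = 30
  between S and F: 29 + 21 − 8 = 42
  between F and D: 21 + 27 − 15 = 33
Cheapest insertion is between D and G, adding 21.
New total = 90 + 21 = 111.

Minimum extra distance: 21 km, inserting Z between D and G.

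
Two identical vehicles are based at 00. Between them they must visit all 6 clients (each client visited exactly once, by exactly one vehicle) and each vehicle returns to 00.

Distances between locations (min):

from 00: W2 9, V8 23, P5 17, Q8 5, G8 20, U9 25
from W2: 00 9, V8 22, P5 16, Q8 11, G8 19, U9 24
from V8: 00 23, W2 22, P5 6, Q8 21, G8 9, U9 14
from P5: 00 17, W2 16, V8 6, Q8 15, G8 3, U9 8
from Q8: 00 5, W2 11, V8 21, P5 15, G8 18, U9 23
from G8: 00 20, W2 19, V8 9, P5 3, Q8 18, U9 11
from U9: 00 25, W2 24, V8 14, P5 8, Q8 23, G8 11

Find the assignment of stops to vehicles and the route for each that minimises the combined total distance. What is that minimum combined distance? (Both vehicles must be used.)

Minimum combined distance: 86 min.

There are 2^5 − 1 = 31 ways to divide the 6 stops into two non-empty groups. For each, the best each vehicle can do is its own shortest tour through its group:
  {W2} + {V8, P5, Q8, G8, U9}: 18 + 71 = 89
  {V8} + {W2, P5, Q8, G8, U9}: 46 + 67 = 113
  {W2, V8} + {P5, Q8, G8, U9}: 54 + 59 = 113
  {P5} + {W2, V8, Q8, G8, U9}: 34 + 79 = 113
  {W2, P5} + {V8, Q8, G8, U9}: 42 + 71 = 113
  {V8, P5} + {W2, Q8, G8, U9}: 46 + 67 = 113
  … (31 splits in total)
  {Q8} + {W2, V8, P5, G8, U9}: 10 + 76 = 86  ← best
Best: vehicle 1 00 → Q8 → 00 = 10; vehicle 2 00 → W2 → V8 → P5 → G8 → U9 → 00 = 76; combined 86.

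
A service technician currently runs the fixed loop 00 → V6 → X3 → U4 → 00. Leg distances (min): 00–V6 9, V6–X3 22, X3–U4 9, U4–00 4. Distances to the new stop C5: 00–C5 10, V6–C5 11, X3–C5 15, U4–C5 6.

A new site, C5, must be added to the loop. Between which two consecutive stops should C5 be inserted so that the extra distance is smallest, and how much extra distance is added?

Insertion cost between consecutive stops i–j is d(i,C5) + d(C5,j) − d(i,j):
  between 00 and V6: 10 + 11 − 9 = 12
  between V6 and X3: 11 + 15 − 22 = 4
  between X3 and U4: 15 + 6 − 9 = 12
  between U4 and 00: 6 + 10 − 4 = 12
Cheapest insertion is between V6 and X3, adding 4.
New total = 44 + 4 = 48.

+4 min — insert C5 between V6 and X3.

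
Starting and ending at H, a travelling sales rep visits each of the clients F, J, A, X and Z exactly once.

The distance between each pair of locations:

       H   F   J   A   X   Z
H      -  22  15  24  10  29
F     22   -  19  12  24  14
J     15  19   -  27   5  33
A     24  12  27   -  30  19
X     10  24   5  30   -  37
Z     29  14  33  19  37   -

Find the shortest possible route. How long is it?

Shortest round trip = 91.

H→F→J→A→X→Z→H: 22+19+27+30+37+29 = 164
H→F→J→A→Z→X→H: 22+19+27+19+37+10 = 134
H→F→J→X→A→Z→H: 22+19+5+30+19+29 = 124
H→F→J→X→Z→A→H: 22+19+5+37+19+24 = 126
H→F→J→Z→A→X→H: 22+19+33+19+30+10 = 133
H→F→J→Z→X→A→H: 22+19+33+37+30+24 = 165
H→F→A→J→X→Z→H: 22+12+27+5+37+29 = 132
H→F→A→J→Z→X→H: 22+12+27+33+37+10 = 141
H→F→A→X→J→Z→H: 22+12+30+5+33+29 = 131
H→F→A→X→Z→J→H: 22+12+30+37+33+15 = 149
H→F→A→Z→J→X→H: 22+12+19+33+5+10 = 101
H→F→A→Z→X→J→H: 22+12+19+37+5+15 = 110
H→F→X→J→A→Z→H: 22+24+5+27+19+29 = 126
H→F→X→J→Z→A→H: 22+24+5+33+19+24 = 127
… (46 more)
H→A→Z→F→J→X→H: 24+19+14+19+5+10 = 91  ← best
The minimum is 91.
One optimal route: H → A → Z → F → J → X → H (or its reverse).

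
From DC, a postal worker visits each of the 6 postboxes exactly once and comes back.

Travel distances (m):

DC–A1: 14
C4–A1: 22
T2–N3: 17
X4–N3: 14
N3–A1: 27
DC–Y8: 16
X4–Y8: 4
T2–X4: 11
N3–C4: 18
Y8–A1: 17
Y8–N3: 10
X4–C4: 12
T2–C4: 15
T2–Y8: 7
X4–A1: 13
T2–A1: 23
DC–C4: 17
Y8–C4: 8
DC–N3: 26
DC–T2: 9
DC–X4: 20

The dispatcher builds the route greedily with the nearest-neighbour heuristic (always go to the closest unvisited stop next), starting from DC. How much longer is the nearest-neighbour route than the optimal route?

The nearest-neighbour route is 8 m longer than optimal.

From DC: T2=9, A1=14, Y8=16, C4=17, X4=20, N3=26 → choose T2 (9).
From T2: Y8=7, X4=11, C4=15, N3=17, A1=23 → choose Y8 (7).
From Y8: X4=4, C4=8, N3=10, A1=17 → choose X4 (4).
From X4: C4=12, A1=13, N3=14 → choose C4 (12).
From C4: N3=18, A1=22 → choose N3 (18).
From N3: A1=27 → choose A1 (27).
NN route DC → T2 → Y8 → X4 → C4 → N3 → A1 → DC costs 91.
Optimal: DC → T2 → Y8 → N3 → C4 → X4 → A1 → DC costs 83 (by enumerating all 360 distinct tours).
Excess = 91 − 83 = 8.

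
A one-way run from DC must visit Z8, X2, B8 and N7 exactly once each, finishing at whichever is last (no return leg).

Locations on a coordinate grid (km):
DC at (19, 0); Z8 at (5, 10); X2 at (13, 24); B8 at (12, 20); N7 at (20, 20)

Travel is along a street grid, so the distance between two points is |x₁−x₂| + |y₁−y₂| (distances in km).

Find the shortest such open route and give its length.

Shortest open route: 54 km.

There are 4! = 24 possible orderings.
DC→Z8→X2→B8→N7: 24+22+5+8 = 59
DC→Z8→X2→N7→B8: 24+22+11+8 = 65
DC→Z8→B8→X2→N7: 24+17+5+11 = 57
DC→Z8→B8→N7→X2: 24+17+8+11 = 60
DC→Z8→N7→X2→B8: 24+25+11+5 = 65
DC→Z8→N7→B8→X2: 24+25+8+5 = 62
DC→X2→Z8→B8→N7: 30+22+17+8 = 77
DC→X2→Z8→N7→B8: 30+22+25+8 = 85
DC→X2→B8→Z8→N7: 30+5+17+25 = 77
DC→X2→B8→N7→Z8: 30+5+8+25 = 68
DC→X2→N7→Z8→B8: 30+11+25+17 = 83
DC→X2→N7→B8→Z8: 30+11+8+17 = 66
DC→B8→Z8→X2→N7: 27+17+22+11 = 77
DC→B8→Z8→N7→X2: 27+17+25+11 = 80
… (10 more)
DC→N7→X2→B8→Z8: 21+11+5+17 = 54  ← best
The minimum is 54.
One shortest path: DC → N7 → X2 → B8 → Z8.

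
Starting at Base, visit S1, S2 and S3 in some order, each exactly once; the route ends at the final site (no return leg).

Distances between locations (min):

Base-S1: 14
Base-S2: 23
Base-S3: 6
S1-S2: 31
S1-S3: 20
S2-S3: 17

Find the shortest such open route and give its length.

51 min — the minimum one-way total.

There are 3! = 6 possible orderings.
Base → S1 → S2 → S3: 14+31+17 = 62
Base → S1 → S3 → S2: 14+20+17 = 51
Base → S2 → S1 → S3: 23+31+20 = 74
Base → S2 → S3 → S1: 23+17+20 = 60
Base → S3 → S1 → S2: 6+20+31 = 57
Base → S3 → S2 → S1: 6+17+31 = 54
The minimum is 51.
One shortest path: Base → S1 → S3 → S2.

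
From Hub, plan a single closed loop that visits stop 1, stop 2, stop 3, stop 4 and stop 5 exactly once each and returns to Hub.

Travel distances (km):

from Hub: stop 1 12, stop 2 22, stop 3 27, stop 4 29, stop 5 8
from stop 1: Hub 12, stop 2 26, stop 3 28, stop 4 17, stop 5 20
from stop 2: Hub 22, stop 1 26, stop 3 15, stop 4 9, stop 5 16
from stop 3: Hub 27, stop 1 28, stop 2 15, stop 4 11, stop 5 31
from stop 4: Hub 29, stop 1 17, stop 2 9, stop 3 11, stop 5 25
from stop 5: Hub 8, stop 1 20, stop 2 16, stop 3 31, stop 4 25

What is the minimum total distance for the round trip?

Hub - stop 1 - stop 2 - stop 3 - stop 4 - stop 5 - Hub: 12+26+15+11+25+8 = 97
Hub - stop 1 - stop 2 - stop 3 - stop 5 - stop 4 - Hub: 12+26+15+31+25+29 = 138
Hub - stop 1 - stop 2 - stop 4 - stop 3 - stop 5 - Hub: 12+26+9+11+31+8 = 97
Hub - stop 1 - stop 2 - stop 4 - stop 5 - stop 3 - Hub: 12+26+9+25+31+27 = 130
Hub - stop 1 - stop 2 - stop 5 - stop 3 - stop 4 - Hub: 12+26+16+31+11+29 = 125
Hub - stop 1 - stop 2 - stop 5 - stop 4 - stop 3 - Hub: 12+26+16+25+11+27 = 117
Hub - stop 1 - stop 3 - stop 2 - stop 4 - stop 5 - Hub: 12+28+15+9+25+8 = 97
Hub - stop 1 - stop 3 - stop 2 - stop 5 - stop 4 - Hub: 12+28+15+16+25+29 = 125
Hub - stop 1 - stop 3 - stop 4 - stop 2 - stop 5 - Hub: 12+28+11+9+16+8 = 84
Hub - stop 1 - stop 3 - stop 4 - stop 5 - stop 2 - Hub: 12+28+11+25+16+22 = 114
Hub - stop 1 - stop 3 - stop 5 - stop 2 - stop 4 - Hub: 12+28+31+16+9+29 = 125
Hub - stop 1 - stop 3 - stop 5 - stop 4 - stop 2 - Hub: 12+28+31+25+9+22 = 127
Hub - stop 1 - stop 4 - stop 2 - stop 3 - stop 5 - Hub: 12+17+9+15+31+8 = 92
Hub - stop 1 - stop 4 - stop 2 - stop 5 - stop 3 - Hub: 12+17+9+16+31+27 = 112
… (46 more)
Hub - stop 1 - stop 4 - stop 3 - stop 2 - stop 5 - Hub: 12+17+11+15+16+8 = 79  ← best
The minimum is 79.
One optimal route: Hub → stop 1 → stop 4 → stop 3 → stop 2 → stop 5 → Hub (or its reverse).

79 km — the shortest possible round trip.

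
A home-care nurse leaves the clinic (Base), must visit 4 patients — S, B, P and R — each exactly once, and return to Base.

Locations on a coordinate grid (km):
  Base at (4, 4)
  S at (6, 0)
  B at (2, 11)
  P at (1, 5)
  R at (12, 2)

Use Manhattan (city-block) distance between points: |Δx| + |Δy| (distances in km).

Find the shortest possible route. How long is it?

There are 12 distinct closed tours to check (reversals are equivalent).
Base - S - B - P - R - Base: 6+15+7+14+10 = 52
Base - S - B - R - P - Base: 6+15+19+14+4 = 58
Base - S - P - B - R - Base: 6+10+7+19+10 = 52
Base - S - P - R - B - Base: 6+10+14+19+9 = 58
Base - S - R - B - P - Base: 6+8+19+7+4 = 44
Base - S - R - P - B - Base: 6+8+14+7+9 = 44
Base - B - S - P - R - Base: 9+15+10+14+10 = 58
Base - B - S - R - P - Base: 9+15+8+14+4 = 50
Base - B - P - S - R - Base: 9+7+10+8+10 = 44
Base - B - R - S - P - Base: 9+19+8+10+4 = 50
Base - P - S - B - R - Base: 4+10+15+19+10 = 58
Base - P - B - S - R - Base: 4+7+15+8+10 = 44
The minimum is 44.
One optimal route: Base → S → R → B → P → Base (or its reverse).

Minimum total distance: 44 km.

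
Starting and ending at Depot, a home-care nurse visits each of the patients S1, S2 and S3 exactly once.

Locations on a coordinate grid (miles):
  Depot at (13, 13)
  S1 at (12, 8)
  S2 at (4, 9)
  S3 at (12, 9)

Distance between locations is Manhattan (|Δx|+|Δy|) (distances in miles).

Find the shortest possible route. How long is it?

Shortest round trip = 28 miles.

With 3 stops there are 3!/2 = 3 distinct round trips (a route and its reverse cost the same).
Depot - S1 - S2 - S3 - Depot: 6+9+8+5 = 28
Depot - S1 - S3 - S2 - Depot: 6+1+8+13 = 28
Depot - S2 - S1 - S3 - Depot: 13+9+1+5 = 28
The minimum is 28.
One optimal route: Depot → S1 → S2 → S3 → Depot (or its reverse).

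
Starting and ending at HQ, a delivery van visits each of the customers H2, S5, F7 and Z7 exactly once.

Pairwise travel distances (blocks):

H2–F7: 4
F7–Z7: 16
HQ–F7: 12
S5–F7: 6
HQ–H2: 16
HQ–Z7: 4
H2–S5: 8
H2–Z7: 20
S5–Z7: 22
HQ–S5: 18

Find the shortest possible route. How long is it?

There are 12 distinct closed tours to check (reversals are equivalent).
HQ-H2-S5-F7-Z7-HQ: 16+8+6+16+4 = 50
HQ-H2-S5-Z7-F7-HQ: 16+8+22+16+12 = 74
HQ-H2-F7-S5-Z7-HQ: 16+4+6+22+4 = 52
HQ-H2-F7-Z7-S5-HQ: 16+4+16+22+18 = 76
HQ-H2-Z7-S5-F7-HQ: 16+20+22+6+12 = 76
HQ-H2-Z7-F7-S5-HQ: 16+20+16+6+18 = 76
HQ-S5-H2-F7-Z7-HQ: 18+8+4+16+4 = 50
HQ-S5-H2-Z7-F7-HQ: 18+8+20+16+12 = 74
HQ-S5-F7-H2-Z7-HQ: 18+6+4+20+4 = 52
HQ-S5-Z7-H2-F7-HQ: 18+22+20+4+12 = 76
HQ-F7-H2-S5-Z7-HQ: 12+4+8+22+4 = 50
HQ-F7-S5-H2-Z7-HQ: 12+6+8+20+4 = 50
The minimum is 50.
One optimal route: HQ → H2 → S5 → F7 → Z7 → HQ (or its reverse).

Shortest round trip = 50 blocks.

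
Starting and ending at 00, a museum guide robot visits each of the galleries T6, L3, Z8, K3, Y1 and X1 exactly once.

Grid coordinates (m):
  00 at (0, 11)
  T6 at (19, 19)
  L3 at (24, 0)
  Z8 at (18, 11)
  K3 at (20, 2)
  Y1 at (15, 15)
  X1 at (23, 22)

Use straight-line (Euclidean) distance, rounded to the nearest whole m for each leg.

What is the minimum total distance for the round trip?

00 - T6 - L3 - Z8 - K3 - Y1 - X1 - 00: 21+20+13+9+14+11+25 = 113
00 - T6 - L3 - Z8 - K3 - X1 - Y1 - 00: 21+20+13+9+20+11+16 = 110
00 - T6 - L3 - Z8 - Y1 - K3 - X1 - 00: 21+20+13+5+14+20+25 = 118
00 - T6 - L3 - Z8 - Y1 - X1 - K3 - 00: 21+20+13+5+11+20+22 = 112
00 - T6 - L3 - Z8 - X1 - K3 - Y1 - 00: 21+20+13+12+20+14+16 = 116
00 - T6 - L3 - Z8 - X1 - Y1 - K3 - 00: 21+20+13+12+11+14+22 = 113
00 - T6 - L3 - K3 - Z8 - Y1 - X1 - 00: 21+20+4+9+5+11+25 = 95
00 - T6 - L3 - K3 - Z8 - X1 - Y1 - 00: 21+20+4+9+12+11+16 = 93
… (352 more)
00 - L3 - K3 - Z8 - X1 - T6 - Y1 - 00: 26+4+9+12+5+6+16 = 78  ← best
The minimum is 78.
One optimal route: 00 → L3 → K3 → Z8 → X1 → T6 → Y1 → 00 (or its reverse).

Shortest round trip = 78 m.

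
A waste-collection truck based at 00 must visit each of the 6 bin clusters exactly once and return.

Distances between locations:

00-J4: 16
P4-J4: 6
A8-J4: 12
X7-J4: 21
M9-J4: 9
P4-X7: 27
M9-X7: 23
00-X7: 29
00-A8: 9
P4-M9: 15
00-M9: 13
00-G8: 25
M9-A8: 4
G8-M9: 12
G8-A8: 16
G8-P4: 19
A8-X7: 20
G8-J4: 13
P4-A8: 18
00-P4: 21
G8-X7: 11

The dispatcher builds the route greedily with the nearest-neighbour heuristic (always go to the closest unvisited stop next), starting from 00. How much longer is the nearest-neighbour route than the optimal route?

From 00: A8=9, M9=13, J4=16, P4=21, G8=25, X7=29 → choose A8 (9).
From A8: M9=4, J4=12, G8=16, P4=18, X7=20 → choose M9 (4).
From M9: J4=9, G8=12, P4=15, X7=23 → choose J4 (9).
From J4: P4=6, G8=13, X7=21 → choose P4 (6).
From P4: G8=19, X7=27 → choose G8 (19).
From G8: X7=11 → choose X7 (11).
NN route 00 → A8 → M9 → J4 → P4 → G8 → X7 → 00 costs 87.
Optimal: 00 → P4 → J4 → X7 → G8 → M9 → A8 → 00 costs 84 (by enumerating all 360 distinct tours).
Excess = 87 − 84 = 3.

The nearest-neighbour route is 3 longer than optimal.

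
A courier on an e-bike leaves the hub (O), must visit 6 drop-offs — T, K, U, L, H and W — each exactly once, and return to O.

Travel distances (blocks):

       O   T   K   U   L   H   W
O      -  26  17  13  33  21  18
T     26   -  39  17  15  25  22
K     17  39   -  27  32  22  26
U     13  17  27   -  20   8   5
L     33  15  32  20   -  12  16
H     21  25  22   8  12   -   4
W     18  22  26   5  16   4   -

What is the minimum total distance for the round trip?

104 blocks — the shortest possible round trip.

With 6 stops there are 6!/2 = 360 distinct round trips (a route and its reverse cost the same).
O-T-K-U-L-H-W-O: 26+39+27+20+12+4+18 = 146
O-T-K-U-L-W-H-O: 26+39+27+20+16+4+21 = 153
O-T-K-U-H-L-W-O: 26+39+27+8+12+16+18 = 146
O-T-K-U-H-W-L-O: 26+39+27+8+4+16+33 = 153
O-T-K-U-W-L-H-O: 26+39+27+5+16+12+21 = 146
O-T-K-U-W-H-L-O: 26+39+27+5+4+12+33 = 146
O-T-K-L-U-H-W-O: 26+39+32+20+8+4+18 = 147
O-T-K-L-U-W-H-O: 26+39+32+20+5+4+21 = 147
… (352 more)
O-K-H-W-L-T-U-O: 17+22+4+16+15+17+13 = 104  ← best
The minimum is 104.
One optimal route: O → K → H → W → L → T → U → O (or its reverse).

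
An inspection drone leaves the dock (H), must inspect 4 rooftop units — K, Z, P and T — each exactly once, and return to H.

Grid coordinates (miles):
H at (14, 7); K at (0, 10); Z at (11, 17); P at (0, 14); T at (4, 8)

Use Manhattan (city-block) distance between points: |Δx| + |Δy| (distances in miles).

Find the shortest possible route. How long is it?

48 miles — the shortest possible round trip.

There are 12 distinct closed tours to check (reversals are equivalent).
H-K-Z-P-T-H: 17+18+14+10+11 = 70
H-K-Z-T-P-H: 17+18+16+10+21 = 82
H-K-P-Z-T-H: 17+4+14+16+11 = 62
H-K-P-T-Z-H: 17+4+10+16+13 = 60
H-K-T-Z-P-H: 17+6+16+14+21 = 74
H-K-T-P-Z-H: 17+6+10+14+13 = 60
H-Z-K-P-T-H: 13+18+4+10+11 = 56
H-Z-K-T-P-H: 13+18+6+10+21 = 68
H-Z-P-K-T-H: 13+14+4+6+11 = 48
H-Z-T-K-P-H: 13+16+6+4+21 = 60
H-P-K-Z-T-H: 21+4+18+16+11 = 70
H-P-Z-K-T-H: 21+14+18+6+11 = 70
The minimum is 48.
One optimal route: H → Z → P → K → T → H (or its reverse).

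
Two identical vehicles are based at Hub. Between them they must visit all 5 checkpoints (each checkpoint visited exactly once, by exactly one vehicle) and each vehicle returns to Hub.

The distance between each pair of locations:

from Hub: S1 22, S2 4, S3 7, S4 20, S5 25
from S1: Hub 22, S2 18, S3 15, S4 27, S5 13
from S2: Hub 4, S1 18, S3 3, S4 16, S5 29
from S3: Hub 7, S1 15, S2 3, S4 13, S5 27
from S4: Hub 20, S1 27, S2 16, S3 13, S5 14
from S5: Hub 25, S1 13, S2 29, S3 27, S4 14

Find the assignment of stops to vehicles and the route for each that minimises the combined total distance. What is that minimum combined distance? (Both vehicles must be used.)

There are 2^4 − 1 = 15 ways to divide the 5 stops into two non-empty groups. For each, the best each vehicle can do is its own shortest tour through its group:
  {S1} + {S2, S3, S4, S5}: 44 + 59 = 103
  {S2} + {S1, S3, S4, S5}: 8 + 69 = 77
  {S1, S2} + {S3, S4, S5}: 44 + 59 = 103
  {S3} + {S1, S2, S4, S5}: 14 + 69 = 83
  {S1, S3} + {S2, S4, S5}: 44 + 59 = 103
  {S2, S3} + {S1, S4, S5}: 14 + 69 = 83
  … (15 splits in total)
Best: vehicle 1 Hub → S2 → Hub = 8; vehicle 2 Hub → S1 → S5 → S4 → S3 → Hub = 69; combined 77.

Minimum combined distance: 77.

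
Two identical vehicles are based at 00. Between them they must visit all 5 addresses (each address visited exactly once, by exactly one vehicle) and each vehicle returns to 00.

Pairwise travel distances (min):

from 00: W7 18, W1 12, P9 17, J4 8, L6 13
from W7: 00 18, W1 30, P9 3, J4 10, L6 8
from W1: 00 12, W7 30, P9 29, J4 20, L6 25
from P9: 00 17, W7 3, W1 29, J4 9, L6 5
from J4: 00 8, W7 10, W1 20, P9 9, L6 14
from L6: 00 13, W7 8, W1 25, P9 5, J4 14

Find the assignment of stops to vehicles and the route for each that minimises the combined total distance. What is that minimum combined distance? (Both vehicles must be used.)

There are 2^4 − 1 = 15 ways to divide the 5 stops into two non-empty groups. For each, the best each vehicle can do is its own shortest tour through its group:
  {W7} + {W1, P9, J4, L6}: 36 + 59 = 95
  {W1} + {W7, P9, J4, L6}: 24 + 39 = 63
  {W7, W1} + {P9, J4, L6}: 60 + 35 = 95
  {P9} + {W7, W1, J4, L6}: 34 + 63 = 97
  {W7, P9} + {W1, J4, L6}: 38 + 59 = 97
  {W1, P9} + {W7, J4, L6}: 58 + 39 = 97
  … (15 splits in total)
Best: vehicle 1 00 → W1 → 00 = 24; vehicle 2 00 → J4 → W7 → P9 → L6 → 00 = 39; combined 63.

Minimum combined distance: 63 min.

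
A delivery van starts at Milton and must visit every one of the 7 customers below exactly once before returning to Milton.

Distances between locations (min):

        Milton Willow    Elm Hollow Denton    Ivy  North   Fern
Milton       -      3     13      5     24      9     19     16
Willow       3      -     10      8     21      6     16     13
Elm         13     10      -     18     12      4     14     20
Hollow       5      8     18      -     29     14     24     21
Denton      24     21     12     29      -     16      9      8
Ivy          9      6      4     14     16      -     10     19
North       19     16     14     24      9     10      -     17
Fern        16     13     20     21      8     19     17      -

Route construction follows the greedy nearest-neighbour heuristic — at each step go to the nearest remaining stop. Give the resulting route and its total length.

Total distance 79 min via the nearest-neighbour route Milton → Willow → Ivy → Elm → Denton → Fern → North → Hollow → Milton.

Milton → [Willow:3 / Hollow:5 / Ivy:9 / Elm:13 / Fern:16 / North:19 / Denton:24] → Willow (3)
Willow → [Ivy:6 / Hollow:8 / Elm:10 / Fern:13 / North:16 / Denton:21] → Ivy (6)
Ivy → [Elm:4 / North:10 / Hollow:14 / Denton:16 / Fern:19] → Elm (4)
Elm → [Denton:12 / North:14 / Hollow:18 / Fern:20] → Denton (12)
Denton → [Fern:8 / North:9 / Hollow:29] → Fern (8)
Fern → [North:17 / Hollow:21] → North (17)
North → [Hollow:24] → Hollow (24)
Return Hollow→Milton: 5.
Total = 3 + 6 + 4 + 12 + 8 + 17 + 24 + 5 = 79.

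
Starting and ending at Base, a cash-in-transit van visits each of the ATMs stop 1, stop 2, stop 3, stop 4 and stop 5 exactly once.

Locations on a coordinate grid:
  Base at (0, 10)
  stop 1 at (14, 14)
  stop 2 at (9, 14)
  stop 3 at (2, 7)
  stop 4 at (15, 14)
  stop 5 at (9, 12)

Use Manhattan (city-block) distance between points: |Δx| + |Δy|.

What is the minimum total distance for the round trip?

There are 60 distinct closed tours to check (reversals are equivalent).
Base→stop 1→stop 2→stop 3→stop 4→stop 5→Base: 18+5+14+20+8+11 = 76
Base→stop 1→stop 2→stop 3→stop 5→stop 4→Base: 18+5+14+12+8+19 = 76
Base→stop 1→stop 2→stop 4→stop 3→stop 5→Base: 18+5+6+20+12+11 = 72
Base→stop 1→stop 2→stop 4→stop 5→stop 3→Base: 18+5+6+8+12+5 = 54
Base→stop 1→stop 2→stop 5→stop 3→stop 4→Base: 18+5+2+12+20+19 = 76
Base→stop 1→stop 2→stop 5→stop 4→stop 3→Base: 18+5+2+8+20+5 = 58
Base→stop 1→stop 3→stop 2→stop 4→stop 5→Base: 18+19+14+6+8+11 = 76
Base→stop 1→stop 3→stop 2→stop 5→stop 4→Base: 18+19+14+2+8+19 = 80
Base→stop 1→stop 3→stop 4→stop 2→stop 5→Base: 18+19+20+6+2+11 = 76
Base→stop 1→stop 3→stop 4→stop 5→stop 2→Base: 18+19+20+8+2+13 = 80
Base→stop 1→stop 3→stop 5→stop 2→stop 4→Base: 18+19+12+2+6+19 = 76
Base→stop 1→stop 3→stop 5→stop 4→stop 2→Base: 18+19+12+8+6+13 = 76
Base→stop 1→stop 4→stop 2→stop 3→stop 5→Base: 18+1+6+14+12+11 = 62
Base→stop 1→stop 4→stop 2→stop 5→stop 3→Base: 18+1+6+2+12+5 = 44
… (46 more)
The minimum is 44.
One optimal route: Base → stop 1 → stop 4 → stop 2 → stop 5 → stop 3 → Base (or its reverse).

44 — the shortest possible round trip.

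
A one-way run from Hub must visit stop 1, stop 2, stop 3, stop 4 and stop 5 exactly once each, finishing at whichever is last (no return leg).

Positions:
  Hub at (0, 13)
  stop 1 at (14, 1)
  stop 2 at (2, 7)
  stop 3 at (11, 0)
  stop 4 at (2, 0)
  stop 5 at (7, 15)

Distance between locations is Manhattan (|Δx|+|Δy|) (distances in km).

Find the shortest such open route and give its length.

There are 5! = 120 possible orderings.
Hub - stop 1 - stop 2 - stop 3 - stop 4 - stop 5: 26+18+16+9+20 = 89
Hub - stop 1 - stop 2 - stop 3 - stop 5 - stop 4: 26+18+16+19+20 = 99
Hub - stop 1 - stop 2 - stop 4 - stop 3 - stop 5: 26+18+7+9+19 = 79
Hub - stop 1 - stop 2 - stop 4 - stop 5 - stop 3: 26+18+7+20+19 = 90
Hub - stop 1 - stop 2 - stop 5 - stop 3 - stop 4: 26+18+13+19+9 = 85
Hub - stop 1 - stop 2 - stop 5 - stop 4 - stop 3: 26+18+13+20+9 = 86
Hub - stop 1 - stop 3 - stop 2 - stop 4 - stop 5: 26+4+16+7+20 = 73
Hub - stop 1 - stop 3 - stop 2 - stop 5 - stop 4: 26+4+16+13+20 = 79
Hub - stop 1 - stop 3 - stop 4 - stop 2 - stop 5: 26+4+9+7+13 = 59
Hub - stop 1 - stop 3 - stop 4 - stop 5 - stop 2: 26+4+9+20+13 = 72
Hub - stop 1 - stop 3 - stop 5 - stop 2 - stop 4: 26+4+19+13+7 = 69
Hub - stop 1 - stop 3 - stop 5 - stop 4 - stop 2: 26+4+19+20+7 = 76
Hub - stop 1 - stop 4 - stop 2 - stop 3 - stop 5: 26+13+7+16+19 = 81
Hub - stop 1 - stop 4 - stop 2 - stop 5 - stop 3: 26+13+7+13+19 = 78
… (106 more)
Hub - stop 5 - stop 2 - stop 4 - stop 3 - stop 1: 9+13+7+9+4 = 42  ← best
The minimum is 42.
One shortest path: Hub → stop 5 → stop 2 → stop 4 → stop 3 → stop 1.

Minimum one-way distance = 42 km.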